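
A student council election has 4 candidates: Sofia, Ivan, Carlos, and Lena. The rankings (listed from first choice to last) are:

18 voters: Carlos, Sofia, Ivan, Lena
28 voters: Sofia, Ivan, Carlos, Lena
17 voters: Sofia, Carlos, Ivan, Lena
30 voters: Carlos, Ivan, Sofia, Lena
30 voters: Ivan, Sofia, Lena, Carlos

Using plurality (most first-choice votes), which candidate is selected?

First-place votes: Sofia 45, Ivan 30, Carlos 48, Lena 0.
Carlos has the most first-place votes.

Carlos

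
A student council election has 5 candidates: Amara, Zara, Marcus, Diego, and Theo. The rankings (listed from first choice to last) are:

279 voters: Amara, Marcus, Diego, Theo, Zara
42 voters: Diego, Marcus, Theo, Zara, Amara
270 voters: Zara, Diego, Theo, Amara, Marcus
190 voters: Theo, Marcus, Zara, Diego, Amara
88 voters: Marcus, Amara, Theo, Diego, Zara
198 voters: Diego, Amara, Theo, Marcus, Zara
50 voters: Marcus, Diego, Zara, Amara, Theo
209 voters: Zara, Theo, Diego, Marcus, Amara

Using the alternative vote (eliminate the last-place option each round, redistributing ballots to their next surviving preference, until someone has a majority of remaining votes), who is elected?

Round 1: Amara 279, Zara 479, Marcus 138, Diego 240, Theo 190. Eliminate Marcus.
Round 2: Amara 367, Zara 479, Diego 290, Theo 190. Eliminate Theo.
Round 3: Amara 367, Zara 669, Diego 290. Zara has a majority.

Zara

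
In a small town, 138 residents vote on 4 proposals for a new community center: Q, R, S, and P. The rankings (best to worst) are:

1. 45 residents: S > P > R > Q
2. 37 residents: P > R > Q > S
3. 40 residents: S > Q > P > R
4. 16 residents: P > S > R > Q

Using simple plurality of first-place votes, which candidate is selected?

S

First-place votes: Q 0, R 0, S 85, P 53.
S has the most first-place votes.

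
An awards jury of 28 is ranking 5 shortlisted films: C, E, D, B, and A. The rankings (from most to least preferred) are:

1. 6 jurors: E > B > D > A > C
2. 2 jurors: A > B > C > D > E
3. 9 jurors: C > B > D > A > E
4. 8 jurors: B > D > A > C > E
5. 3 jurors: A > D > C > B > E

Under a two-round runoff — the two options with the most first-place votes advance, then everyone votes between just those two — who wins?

Round 1 first-place votes: C 9, E 6, D 0, B 8, A 5.
C and B advance.
Runoff: C is preferred to B by 12 voters; B by 16.
B wins the runoff.

B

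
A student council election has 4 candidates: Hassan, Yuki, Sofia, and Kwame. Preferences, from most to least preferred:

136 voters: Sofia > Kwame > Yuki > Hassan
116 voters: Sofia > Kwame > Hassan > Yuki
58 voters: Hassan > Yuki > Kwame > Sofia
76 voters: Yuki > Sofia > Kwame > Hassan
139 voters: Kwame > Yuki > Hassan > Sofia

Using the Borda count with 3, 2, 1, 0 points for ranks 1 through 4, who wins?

Hassan: 136·0 + 116·1 + 58·3 + 76·0 + 139·1 = 429
Yuki: 136·1 + 116·0 + 58·2 + 76·3 + 139·2 = 758
Sofia: 136·3 + 116·3 + 58·0 + 76·2 + 139·0 = 908
Kwame: 136·2 + 116·2 + 58·1 + 76·1 + 139·3 = 1055
Kwame has the highest Borda score (1055).

Kwame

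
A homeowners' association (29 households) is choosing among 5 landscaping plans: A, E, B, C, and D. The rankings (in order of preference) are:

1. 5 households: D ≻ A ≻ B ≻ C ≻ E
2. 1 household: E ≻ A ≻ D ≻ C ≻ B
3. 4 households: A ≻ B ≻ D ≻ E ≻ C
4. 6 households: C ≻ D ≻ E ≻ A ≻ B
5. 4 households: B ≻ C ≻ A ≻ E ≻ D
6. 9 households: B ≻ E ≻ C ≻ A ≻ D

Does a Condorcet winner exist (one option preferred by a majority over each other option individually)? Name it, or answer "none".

none

Checking pairwise contests:
E beats A 16–13.
B beats E 22–7.
A beats B 16–13.
B beats C 22–7.
A beats D 18–11.
Every option loses at least one head-to-head, so there is no Condorcet winner.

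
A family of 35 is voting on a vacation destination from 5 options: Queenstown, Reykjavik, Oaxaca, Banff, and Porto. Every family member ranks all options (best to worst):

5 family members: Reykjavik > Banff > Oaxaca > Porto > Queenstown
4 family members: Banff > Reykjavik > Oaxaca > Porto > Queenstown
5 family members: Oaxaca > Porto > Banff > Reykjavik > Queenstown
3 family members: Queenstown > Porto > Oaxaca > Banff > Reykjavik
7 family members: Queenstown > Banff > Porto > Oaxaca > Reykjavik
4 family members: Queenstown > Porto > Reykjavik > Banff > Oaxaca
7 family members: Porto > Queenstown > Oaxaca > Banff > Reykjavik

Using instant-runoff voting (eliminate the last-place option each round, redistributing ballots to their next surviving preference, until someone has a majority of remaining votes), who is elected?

Porto

Round 1: Queenstown 14, Reykjavik 5, Oaxaca 5, Banff 4, Porto 7. Eliminate Banff.
Round 2: Queenstown 14, Reykjavik 9, Oaxaca 5, Porto 7. Eliminate Oaxaca.
Round 3: Queenstown 14, Reykjavik 9, Porto 12. Eliminate Reykjavik.
Round 4: Queenstown 14, Porto 21. Porto has a majority.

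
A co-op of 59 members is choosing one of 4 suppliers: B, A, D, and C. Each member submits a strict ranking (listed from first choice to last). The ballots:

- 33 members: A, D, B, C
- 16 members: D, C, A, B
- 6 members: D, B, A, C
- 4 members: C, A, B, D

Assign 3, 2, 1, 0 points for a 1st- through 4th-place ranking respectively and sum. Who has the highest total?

D

B: 33·1 + 16·0 + 6·2 + 4·1 = 49
A: 33·3 + 16·1 + 6·1 + 4·2 = 129
D: 33·2 + 16·3 + 6·3 + 4·0 = 132
C: 33·0 + 16·2 + 6·0 + 4·3 = 44
D has the highest Borda score (132).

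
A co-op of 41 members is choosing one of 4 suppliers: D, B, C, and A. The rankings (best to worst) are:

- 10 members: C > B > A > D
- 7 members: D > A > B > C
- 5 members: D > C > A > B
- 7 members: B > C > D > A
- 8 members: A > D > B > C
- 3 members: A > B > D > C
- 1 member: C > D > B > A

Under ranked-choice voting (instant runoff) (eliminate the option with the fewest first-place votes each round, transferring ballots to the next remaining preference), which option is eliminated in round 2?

A

Round 1: D 12, B 7, C 11, A 11. Eliminate B.
Round 2: D 12, C 18, A 11. Eliminate A.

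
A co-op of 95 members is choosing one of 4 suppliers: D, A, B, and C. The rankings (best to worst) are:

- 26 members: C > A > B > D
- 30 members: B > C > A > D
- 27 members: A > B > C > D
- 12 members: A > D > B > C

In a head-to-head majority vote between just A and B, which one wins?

Voters preferring A to B: 65; preferring B to A: 30.
A wins the head-to-head.

A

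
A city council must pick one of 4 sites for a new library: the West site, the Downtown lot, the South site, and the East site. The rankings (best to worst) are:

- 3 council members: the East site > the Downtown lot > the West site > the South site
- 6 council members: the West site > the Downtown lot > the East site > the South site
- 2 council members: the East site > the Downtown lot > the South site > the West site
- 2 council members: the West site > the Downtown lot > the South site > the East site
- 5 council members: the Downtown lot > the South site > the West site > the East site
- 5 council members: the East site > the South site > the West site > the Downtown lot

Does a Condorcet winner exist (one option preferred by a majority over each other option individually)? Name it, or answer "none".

Checking pairwise contests:
the South site beats the West site 12–11.
the West site beats the Downtown lot 13–10.
the Downtown lot beats the South site 18–5.
the West site beats the East site 13–10.
Every option loses at least one head-to-head, so there is no Condorcet winner.

none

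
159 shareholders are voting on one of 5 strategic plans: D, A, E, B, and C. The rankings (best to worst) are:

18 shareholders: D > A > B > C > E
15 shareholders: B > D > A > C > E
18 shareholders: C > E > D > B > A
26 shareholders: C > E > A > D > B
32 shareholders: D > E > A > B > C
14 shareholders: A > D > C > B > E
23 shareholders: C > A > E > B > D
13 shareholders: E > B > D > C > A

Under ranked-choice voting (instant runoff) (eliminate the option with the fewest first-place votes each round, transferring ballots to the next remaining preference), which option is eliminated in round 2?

Round 1: D 50, A 14, E 13, B 15, C 67. Eliminate E.
Round 2: D 50, A 14, B 28, C 67. Eliminate A.

A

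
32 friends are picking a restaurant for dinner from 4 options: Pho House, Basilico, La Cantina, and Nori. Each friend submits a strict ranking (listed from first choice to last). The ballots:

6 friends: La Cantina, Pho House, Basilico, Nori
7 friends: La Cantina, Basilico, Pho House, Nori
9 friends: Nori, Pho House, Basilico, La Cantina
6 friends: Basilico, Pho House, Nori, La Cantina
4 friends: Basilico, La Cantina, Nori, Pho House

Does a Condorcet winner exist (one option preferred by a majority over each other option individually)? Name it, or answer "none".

Basilico

Basilico vs Pho House: 17–15 for Basilico.
Basilico vs La Cantina: 19–13 for Basilico.
Basilico vs Nori: 23–9 for Basilico.
Basilico beats every other option head-to-head.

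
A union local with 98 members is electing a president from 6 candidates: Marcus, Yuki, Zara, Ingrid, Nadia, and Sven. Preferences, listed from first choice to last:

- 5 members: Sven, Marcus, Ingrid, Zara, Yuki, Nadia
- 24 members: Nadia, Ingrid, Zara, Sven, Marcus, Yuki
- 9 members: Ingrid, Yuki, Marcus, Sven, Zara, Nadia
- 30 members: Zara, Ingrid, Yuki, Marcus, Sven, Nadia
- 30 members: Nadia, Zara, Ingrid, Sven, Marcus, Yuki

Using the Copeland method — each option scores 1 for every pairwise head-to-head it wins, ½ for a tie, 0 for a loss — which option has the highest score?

Nadia

Marcus: beats Yuki; loses to Zara, Ingrid, Nadia, and Sven → score 1.
Yuki: loses to Marcus, Zara, Ingrid, Nadia, and Sven → score 0.
Zara: beats Marcus, Yuki, Ingrid, and Sven; loses to Nadia → score 4.
Ingrid: beats Marcus, Yuki, and Sven; loses to Zara and Nadia → score 3.
Nadia: beats Marcus, Yuki, Zara, Ingrid, and Sven → score 5.
Sven: beats Marcus and Yuki; loses to Zara, Ingrid, and Nadia → score 2.
Nadia has the best pairwise record.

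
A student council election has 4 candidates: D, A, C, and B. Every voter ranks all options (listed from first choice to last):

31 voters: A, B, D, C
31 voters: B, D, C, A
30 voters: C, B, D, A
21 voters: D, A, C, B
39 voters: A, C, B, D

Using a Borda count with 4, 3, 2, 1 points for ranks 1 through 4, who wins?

D: 31·2 + 31·3 + 30·2 + 21·4 + 39·1 = 338
A: 31·4 + 31·1 + 30·1 + 21·3 + 39·4 = 404
C: 31·1 + 31·2 + 30·4 + 21·2 + 39·3 = 372
B: 31·3 + 31·4 + 30·3 + 21·1 + 39·2 = 406
B has the highest Borda score (406).

B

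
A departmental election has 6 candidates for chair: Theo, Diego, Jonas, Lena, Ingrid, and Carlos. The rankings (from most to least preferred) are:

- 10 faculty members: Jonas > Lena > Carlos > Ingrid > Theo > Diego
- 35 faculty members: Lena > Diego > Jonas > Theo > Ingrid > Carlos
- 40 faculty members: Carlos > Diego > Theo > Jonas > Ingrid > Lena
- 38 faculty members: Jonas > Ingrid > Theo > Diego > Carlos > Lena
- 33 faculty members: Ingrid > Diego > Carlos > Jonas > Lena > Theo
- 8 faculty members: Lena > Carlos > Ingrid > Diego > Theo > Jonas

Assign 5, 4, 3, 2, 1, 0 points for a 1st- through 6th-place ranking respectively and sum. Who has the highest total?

Diego

Theo: 10·1 + 35·2 + 40·3 + 38·3 + 33·0 + 8·1 = 322
Diego: 10·0 + 35·4 + 40·4 + 38·2 + 33·4 + 8·2 = 524
Jonas: 10·5 + 35·3 + 40·2 + 38·5 + 33·2 + 8·0 = 491
Lena: 10·4 + 35·5 + 40·0 + 38·0 + 33·1 + 8·5 = 288
Ingrid: 10·2 + 35·1 + 40·1 + 38·4 + 33·5 + 8·3 = 436
Carlos: 10·3 + 35·0 + 40·5 + 38·1 + 33·3 + 8·4 = 399
Diego has the highest Borda score (524).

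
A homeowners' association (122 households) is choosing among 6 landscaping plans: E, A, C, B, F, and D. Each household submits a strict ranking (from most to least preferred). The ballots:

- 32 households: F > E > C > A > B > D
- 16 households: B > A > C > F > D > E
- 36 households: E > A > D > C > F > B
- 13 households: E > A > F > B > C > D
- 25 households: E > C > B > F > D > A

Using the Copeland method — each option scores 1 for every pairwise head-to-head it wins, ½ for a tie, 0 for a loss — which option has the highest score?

E

E: beats A, C, B, F, and D → score 5.
A: beats C, B, F, and D; loses to E → score 4.
C: beats B, F, and D; loses to E and A → score 3.
B: beats D; loses to E, A, C, and F → score 1.
F: beats B and D; loses to E, A, and C → score 2.
D: loses to E, A, C, B, and F → score 0.
E has the best pairwise record.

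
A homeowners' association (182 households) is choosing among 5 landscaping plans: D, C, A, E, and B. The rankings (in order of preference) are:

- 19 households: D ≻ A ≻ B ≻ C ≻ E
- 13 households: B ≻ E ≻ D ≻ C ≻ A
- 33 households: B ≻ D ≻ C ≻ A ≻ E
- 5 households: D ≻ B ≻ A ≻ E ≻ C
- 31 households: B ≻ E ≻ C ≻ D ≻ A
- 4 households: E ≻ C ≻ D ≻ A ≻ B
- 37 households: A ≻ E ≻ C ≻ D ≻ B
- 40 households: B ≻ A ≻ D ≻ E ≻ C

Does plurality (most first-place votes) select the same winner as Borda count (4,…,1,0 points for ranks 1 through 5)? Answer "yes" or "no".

yes

Plurality — first-place votes: D 24, C 0, A 37, E 4, B 117. Winner: B.
Borda — scores: D 377, C 246, A 372, E 304, B 521. Winner: B.
The two methods agree.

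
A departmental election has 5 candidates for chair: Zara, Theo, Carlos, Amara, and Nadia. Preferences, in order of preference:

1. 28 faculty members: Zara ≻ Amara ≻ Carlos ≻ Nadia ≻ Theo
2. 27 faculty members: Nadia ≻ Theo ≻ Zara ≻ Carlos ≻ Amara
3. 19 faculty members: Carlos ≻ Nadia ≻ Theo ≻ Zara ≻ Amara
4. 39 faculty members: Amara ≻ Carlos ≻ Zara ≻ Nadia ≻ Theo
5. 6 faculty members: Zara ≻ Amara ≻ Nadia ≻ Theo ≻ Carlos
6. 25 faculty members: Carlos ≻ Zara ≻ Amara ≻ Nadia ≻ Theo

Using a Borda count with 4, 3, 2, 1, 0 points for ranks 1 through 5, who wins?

Carlos

Zara: 28·4 + 27·2 + 19·1 + 39·2 + 6·4 + 25·3 = 362
Theo: 28·0 + 27·3 + 19·2 + 39·0 + 6·1 + 25·0 = 125
Carlos: 28·2 + 27·1 + 19·4 + 39·3 + 6·0 + 25·4 = 376
Amara: 28·3 + 27·0 + 19·0 + 39·4 + 6·3 + 25·2 = 308
Nadia: 28·1 + 27·4 + 19·3 + 39·1 + 6·2 + 25·1 = 269
Carlos has the highest Borda score (376).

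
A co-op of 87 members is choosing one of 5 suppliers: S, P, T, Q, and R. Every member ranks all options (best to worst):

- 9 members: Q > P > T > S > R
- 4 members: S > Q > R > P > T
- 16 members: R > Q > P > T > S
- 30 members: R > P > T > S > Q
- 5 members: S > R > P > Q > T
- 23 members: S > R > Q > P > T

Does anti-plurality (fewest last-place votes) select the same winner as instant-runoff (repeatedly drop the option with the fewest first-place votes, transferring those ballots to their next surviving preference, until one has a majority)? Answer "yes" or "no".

Anti-plurality — last-place votes: S 16, P 0, T 32, Q 30, R 9. Winner: P.
Instant-runoff — R1 S 32, P 0, T 0, Q 9, R 46 (R winner). Winner: R.
The two methods disagree.

no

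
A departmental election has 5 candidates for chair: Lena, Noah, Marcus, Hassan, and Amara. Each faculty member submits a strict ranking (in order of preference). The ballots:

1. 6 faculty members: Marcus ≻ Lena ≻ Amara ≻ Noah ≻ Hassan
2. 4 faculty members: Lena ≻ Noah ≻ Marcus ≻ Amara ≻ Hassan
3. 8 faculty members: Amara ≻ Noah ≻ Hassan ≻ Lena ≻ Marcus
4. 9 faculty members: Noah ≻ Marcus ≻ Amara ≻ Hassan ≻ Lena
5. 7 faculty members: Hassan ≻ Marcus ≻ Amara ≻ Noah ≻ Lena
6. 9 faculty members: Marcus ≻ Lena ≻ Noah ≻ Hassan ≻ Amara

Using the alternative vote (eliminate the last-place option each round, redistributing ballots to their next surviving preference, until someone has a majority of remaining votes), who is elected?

Marcus

Round 1: Lena 4, Noah 9, Marcus 15, Hassan 7, Amara 8. Eliminate Lena.
Round 2: Noah 13, Marcus 15, Hassan 7, Amara 8. Eliminate Hassan.
Round 3: Noah 13, Marcus 22, Amara 8. Marcus has a majority.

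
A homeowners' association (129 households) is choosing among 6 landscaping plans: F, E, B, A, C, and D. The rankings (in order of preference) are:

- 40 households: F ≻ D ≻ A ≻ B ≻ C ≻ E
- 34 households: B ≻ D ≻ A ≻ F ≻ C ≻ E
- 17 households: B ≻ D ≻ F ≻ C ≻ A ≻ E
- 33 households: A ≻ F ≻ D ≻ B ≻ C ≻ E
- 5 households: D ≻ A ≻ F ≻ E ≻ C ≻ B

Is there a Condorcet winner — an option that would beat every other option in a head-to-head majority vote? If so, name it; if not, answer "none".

Checking pairwise contests:
A beats F 72–57.
F beats E 129–0.
F beats B 78–51.
D beats A 96–33.
F beats C 129–0.
F beats D 73–56.
Every option loses at least one head-to-head, so there is no Condorcet winner.

none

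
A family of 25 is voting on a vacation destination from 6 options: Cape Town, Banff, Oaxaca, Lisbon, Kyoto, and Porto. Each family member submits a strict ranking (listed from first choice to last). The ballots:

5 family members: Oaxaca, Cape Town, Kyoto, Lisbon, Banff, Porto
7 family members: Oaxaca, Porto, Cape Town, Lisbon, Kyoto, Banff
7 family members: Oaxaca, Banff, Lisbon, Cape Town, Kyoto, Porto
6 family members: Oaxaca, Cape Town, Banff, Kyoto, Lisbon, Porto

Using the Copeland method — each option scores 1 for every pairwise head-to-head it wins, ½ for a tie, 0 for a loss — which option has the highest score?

Oaxaca

Cape Town: beats Banff, Lisbon, Kyoto, and Porto; loses to Oaxaca → score 4.
Banff: beats Lisbon, Kyoto, and Porto; loses to Cape Town and Oaxaca → score 3.
Oaxaca: beats Cape Town, Banff, Lisbon, Kyoto, and Porto → score 5.
Lisbon: beats Kyoto and Porto; loses to Cape Town, Banff, and Oaxaca → score 2.
Kyoto: beats Porto; loses to Cape Town, Banff, Oaxaca, and Lisbon → score 1.
Porto: loses to Cape Town, Banff, Oaxaca, Lisbon, and Kyoto → score 0.
Oaxaca has the best pairwise record.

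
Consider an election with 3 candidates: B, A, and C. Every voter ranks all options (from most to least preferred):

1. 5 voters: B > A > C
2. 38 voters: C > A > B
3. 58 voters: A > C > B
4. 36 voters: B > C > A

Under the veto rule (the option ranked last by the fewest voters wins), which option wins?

Last-place votes: B 96, A 36, C 5.
C is ranked last by the fewest voters, so C wins.

C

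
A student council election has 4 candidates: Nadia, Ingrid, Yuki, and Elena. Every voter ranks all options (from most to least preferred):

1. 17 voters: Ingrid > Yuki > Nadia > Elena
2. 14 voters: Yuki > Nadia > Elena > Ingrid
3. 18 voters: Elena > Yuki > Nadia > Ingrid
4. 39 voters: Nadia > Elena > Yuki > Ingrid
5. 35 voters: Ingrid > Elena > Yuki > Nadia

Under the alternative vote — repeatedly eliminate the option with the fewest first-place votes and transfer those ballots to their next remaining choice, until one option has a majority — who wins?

Round 1: Nadia 39, Ingrid 52, Yuki 14, Elena 18. Eliminate Yuki.
Round 2: Nadia 53, Ingrid 52, Elena 18. Eliminate Elena.
Round 3: Nadia 71, Ingrid 52. Nadia has a majority.

Nadia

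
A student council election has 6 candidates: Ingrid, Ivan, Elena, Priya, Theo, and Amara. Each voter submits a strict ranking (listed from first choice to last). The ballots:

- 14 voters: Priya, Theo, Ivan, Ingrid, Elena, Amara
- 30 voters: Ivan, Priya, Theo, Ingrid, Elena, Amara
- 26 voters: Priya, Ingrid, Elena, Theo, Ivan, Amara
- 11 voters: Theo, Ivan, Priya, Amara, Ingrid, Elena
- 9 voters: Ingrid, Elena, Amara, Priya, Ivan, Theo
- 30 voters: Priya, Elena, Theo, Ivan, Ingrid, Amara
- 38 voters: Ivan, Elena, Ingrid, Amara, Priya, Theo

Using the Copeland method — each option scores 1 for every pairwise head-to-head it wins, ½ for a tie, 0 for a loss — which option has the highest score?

Priya

Ingrid: beats Elena and Amara; loses to Ivan, Priya, and Theo → score 2.
Ivan: beats Ingrid, Elena, and Amara; ties Priya; loses to Theo → score 3.5.
Elena: beats Theo and Amara; loses to Ingrid, Ivan, and Priya → score 2.
Priya: beats Ingrid, Elena, Theo, and Amara; ties Ivan → score 4.5.
Theo: beats Ingrid, Ivan, and Amara; loses to Elena and Priya → score 3.
Amara: loses to Ingrid, Ivan, Elena, Priya, and Theo → score 0.
Priya has the best pairwise record.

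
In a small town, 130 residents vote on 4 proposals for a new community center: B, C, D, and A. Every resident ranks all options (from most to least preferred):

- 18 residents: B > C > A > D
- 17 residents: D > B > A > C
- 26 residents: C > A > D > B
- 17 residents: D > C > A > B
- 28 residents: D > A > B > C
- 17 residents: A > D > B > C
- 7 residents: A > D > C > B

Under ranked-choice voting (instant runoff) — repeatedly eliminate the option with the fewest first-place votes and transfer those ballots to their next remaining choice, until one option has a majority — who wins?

D

Round 1: B 18, C 26, D 62, A 24. Eliminate B.
Round 2: C 44, D 62, A 24. Eliminate A.
Round 3: C 44, D 86. D has a majority.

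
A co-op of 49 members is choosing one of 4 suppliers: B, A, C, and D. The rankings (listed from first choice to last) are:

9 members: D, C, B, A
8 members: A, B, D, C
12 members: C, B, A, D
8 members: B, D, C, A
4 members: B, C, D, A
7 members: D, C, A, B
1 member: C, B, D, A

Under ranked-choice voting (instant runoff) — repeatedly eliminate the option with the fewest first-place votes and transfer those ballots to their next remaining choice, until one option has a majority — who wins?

Round 1: B 12, A 8, C 13, D 16. Eliminate A.
Round 2: B 20, C 13, D 16. Eliminate C.
Round 3: B 33, D 16. B has a majority.

B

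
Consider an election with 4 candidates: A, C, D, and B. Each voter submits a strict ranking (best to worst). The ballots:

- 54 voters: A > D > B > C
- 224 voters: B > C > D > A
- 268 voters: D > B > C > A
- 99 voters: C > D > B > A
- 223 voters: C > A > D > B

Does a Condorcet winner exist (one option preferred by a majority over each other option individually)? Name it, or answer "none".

none

Checking pairwise contests:
C beats A 814–54.
B beats C 546–322.
C beats D 546–322.
D beats B 644–224.
Every option loses at least one head-to-head, so there is no Condorcet winner.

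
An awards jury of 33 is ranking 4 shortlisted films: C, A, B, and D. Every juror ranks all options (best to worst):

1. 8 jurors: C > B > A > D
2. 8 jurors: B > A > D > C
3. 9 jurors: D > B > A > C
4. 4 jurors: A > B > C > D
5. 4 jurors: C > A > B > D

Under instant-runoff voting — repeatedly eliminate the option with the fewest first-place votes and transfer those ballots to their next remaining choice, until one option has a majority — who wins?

Round 1: C 12, A 4, B 8, D 9. Eliminate A.
Round 2: C 12, B 12, D 9. Eliminate D.
Round 3: C 12, B 21. B has a majority.

B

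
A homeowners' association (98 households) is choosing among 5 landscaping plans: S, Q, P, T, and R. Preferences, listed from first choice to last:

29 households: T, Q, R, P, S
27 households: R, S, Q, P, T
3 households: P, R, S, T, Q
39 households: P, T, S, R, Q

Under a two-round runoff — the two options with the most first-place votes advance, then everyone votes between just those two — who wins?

P

Round 1 first-place votes: S 0, Q 0, P 42, T 29, R 27.
P and T advance.
Runoff: P is preferred to T by 69 voters; T by 29.
P wins the runoff.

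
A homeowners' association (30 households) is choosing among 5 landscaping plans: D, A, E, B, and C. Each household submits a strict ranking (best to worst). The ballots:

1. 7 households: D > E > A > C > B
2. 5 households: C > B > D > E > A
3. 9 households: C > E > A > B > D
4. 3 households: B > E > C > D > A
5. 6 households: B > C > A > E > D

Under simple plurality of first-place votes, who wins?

First-place votes: D 7, A 0, E 0, B 9, C 14.
C has the most first-place votes.

C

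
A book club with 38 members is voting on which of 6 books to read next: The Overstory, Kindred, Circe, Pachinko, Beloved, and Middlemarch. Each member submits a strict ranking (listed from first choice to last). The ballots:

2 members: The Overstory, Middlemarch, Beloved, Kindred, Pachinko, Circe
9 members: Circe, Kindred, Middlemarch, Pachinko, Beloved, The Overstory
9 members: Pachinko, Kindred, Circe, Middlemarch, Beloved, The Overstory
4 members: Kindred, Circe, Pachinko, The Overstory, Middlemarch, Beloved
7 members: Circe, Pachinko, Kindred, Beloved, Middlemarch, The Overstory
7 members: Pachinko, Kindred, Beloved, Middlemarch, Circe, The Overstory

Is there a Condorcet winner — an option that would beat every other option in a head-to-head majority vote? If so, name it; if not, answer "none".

Checking pairwise contests:
Kindred beats The Overstory 36–2.
Pachinko beats Kindred 23–15.
Kindred beats Circe 22–16.
Circe beats Pachinko 20–18.
Kindred beats Beloved 36–2.
Kindred beats Middlemarch 36–2.
Every option loses at least one head-to-head, so there is no Condorcet winner.

none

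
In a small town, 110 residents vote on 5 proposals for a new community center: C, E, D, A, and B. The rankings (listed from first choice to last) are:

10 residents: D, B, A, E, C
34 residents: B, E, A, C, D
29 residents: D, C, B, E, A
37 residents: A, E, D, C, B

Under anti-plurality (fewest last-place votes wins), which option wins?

E

Last-place votes: C 10, E 0, D 34, A 29, B 37.
E is ranked last by the fewest voters, so E wins.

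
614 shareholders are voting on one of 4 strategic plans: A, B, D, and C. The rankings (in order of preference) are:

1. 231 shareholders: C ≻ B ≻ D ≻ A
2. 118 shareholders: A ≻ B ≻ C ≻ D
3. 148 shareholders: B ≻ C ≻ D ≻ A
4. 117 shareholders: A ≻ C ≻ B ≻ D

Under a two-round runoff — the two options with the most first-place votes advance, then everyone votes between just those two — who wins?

Round 1 first-place votes: A 235, B 148, D 0, C 231.
A and C advance.
Runoff: A is preferred to C by 235 voters; C by 379.
C wins the runoff.

C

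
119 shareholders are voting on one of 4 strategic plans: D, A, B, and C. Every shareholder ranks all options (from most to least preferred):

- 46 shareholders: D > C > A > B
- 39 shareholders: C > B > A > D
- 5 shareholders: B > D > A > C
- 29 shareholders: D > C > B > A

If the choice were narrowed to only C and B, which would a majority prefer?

Voters preferring C to B: 114; preferring B to C: 5.
C wins the head-to-head.

C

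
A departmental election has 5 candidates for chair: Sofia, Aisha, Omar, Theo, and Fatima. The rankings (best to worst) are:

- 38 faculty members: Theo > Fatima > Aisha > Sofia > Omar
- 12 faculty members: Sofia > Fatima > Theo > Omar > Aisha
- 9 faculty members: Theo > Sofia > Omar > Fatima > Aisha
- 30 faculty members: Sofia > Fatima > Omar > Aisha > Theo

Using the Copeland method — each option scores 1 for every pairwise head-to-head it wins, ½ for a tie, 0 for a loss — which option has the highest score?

Sofia: beats Aisha, Omar, and Fatima; loses to Theo → score 3.
Aisha: loses to Sofia, Omar, Theo, and Fatima → score 0.
Omar: beats Aisha; loses to Sofia, Theo, and Fatima → score 1.
Theo: beats Sofia, Aisha, Omar, and Fatima → score 4.
Fatima: beats Aisha and Omar; loses to Sofia and Theo → score 2.
Theo has the best pairwise record.

Theo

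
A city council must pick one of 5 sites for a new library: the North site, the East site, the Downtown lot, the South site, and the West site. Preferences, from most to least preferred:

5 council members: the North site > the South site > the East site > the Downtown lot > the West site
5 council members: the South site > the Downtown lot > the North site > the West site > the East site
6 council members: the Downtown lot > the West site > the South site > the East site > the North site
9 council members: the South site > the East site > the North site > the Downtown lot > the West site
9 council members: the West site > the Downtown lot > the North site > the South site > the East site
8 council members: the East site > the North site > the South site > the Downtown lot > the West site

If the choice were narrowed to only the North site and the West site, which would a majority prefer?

Voters preferring the North site to the West site: 27; preferring the West site to the North site: 15.
the North site wins the head-to-head.

the North site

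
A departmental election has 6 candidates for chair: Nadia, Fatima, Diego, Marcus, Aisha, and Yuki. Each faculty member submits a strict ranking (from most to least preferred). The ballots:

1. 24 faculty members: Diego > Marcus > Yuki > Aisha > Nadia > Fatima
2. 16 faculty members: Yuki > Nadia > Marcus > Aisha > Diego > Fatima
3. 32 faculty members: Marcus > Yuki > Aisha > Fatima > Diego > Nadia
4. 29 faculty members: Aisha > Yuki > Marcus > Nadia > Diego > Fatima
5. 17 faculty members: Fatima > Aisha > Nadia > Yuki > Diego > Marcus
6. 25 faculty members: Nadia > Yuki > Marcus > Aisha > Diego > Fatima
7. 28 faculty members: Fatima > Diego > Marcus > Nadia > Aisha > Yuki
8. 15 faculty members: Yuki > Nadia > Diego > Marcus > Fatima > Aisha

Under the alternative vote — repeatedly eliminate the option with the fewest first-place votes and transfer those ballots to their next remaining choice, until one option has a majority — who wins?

Round 1: Nadia 25, Fatima 45, Diego 24, Marcus 32, Aisha 29, Yuki 31. Eliminate Diego.
Round 2: Nadia 25, Fatima 45, Marcus 56, Aisha 29, Yuki 31. Eliminate Nadia.
Round 3: Fatima 45, Marcus 56, Aisha 29, Yuki 56. Eliminate Aisha.
Round 4: Fatima 45, Marcus 56, Yuki 85. Eliminate Fatima.
Round 5: Marcus 84, Yuki 102. Yuki has a majority.

Yuki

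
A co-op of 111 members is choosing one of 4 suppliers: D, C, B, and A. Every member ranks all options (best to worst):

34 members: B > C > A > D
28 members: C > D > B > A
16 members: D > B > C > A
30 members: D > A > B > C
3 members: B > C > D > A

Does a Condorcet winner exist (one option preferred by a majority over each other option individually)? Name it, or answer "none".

Checking pairwise contests:
C beats D 65–46.
B beats C 83–28.
D beats B 74–37.
D beats A 77–34.
Every option loses at least one head-to-head, so there is no Condorcet winner.

none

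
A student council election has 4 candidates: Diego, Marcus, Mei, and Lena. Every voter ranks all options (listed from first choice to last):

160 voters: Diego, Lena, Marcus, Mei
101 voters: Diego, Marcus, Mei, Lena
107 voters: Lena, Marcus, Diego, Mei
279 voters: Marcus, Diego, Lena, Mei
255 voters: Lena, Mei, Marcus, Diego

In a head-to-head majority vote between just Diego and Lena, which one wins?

Diego

Voters preferring Diego to Lena: 540; preferring Lena to Diego: 362.
Diego wins the head-to-head.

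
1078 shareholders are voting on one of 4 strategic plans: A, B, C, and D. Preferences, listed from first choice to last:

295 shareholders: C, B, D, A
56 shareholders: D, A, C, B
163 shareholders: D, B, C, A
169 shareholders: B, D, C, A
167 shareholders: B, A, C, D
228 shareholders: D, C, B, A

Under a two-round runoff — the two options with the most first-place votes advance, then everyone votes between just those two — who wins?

Round 1 first-place votes: A 0, B 336, C 295, D 447.
D and B advance.
Runoff: D is preferred to B by 447 voters; B by 631.
B wins the runoff.

B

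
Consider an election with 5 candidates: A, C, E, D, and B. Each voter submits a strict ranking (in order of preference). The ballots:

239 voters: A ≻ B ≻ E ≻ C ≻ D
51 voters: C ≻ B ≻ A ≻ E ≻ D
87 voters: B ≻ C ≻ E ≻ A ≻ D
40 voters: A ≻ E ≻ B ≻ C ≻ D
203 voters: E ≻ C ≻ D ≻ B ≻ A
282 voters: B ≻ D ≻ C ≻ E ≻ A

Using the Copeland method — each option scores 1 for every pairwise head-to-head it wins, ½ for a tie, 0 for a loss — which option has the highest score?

B

A: loses to C, E, D, and B → score 0.
C: beats A and D; loses to E and B → score 2.
E: beats A, C, and D; loses to B → score 3.
D: beats A; loses to C, E, and B → score 1.
B: beats A, C, E, and D → score 4.
B has the best pairwise record.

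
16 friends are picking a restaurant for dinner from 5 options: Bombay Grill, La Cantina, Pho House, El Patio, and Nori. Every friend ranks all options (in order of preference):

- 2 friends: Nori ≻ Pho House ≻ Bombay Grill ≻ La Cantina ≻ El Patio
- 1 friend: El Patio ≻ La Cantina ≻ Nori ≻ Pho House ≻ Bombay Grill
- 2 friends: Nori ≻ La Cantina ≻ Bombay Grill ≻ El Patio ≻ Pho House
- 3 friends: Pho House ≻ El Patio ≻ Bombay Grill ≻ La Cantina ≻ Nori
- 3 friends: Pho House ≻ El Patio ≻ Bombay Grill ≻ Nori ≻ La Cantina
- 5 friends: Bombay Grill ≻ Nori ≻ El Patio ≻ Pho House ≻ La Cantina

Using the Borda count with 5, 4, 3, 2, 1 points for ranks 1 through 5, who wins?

Bombay Grill: 2·3 + 1·1 + 2·3 + 3·3 + 3·3 + 5·5 = 56
La Cantina: 2·2 + 1·4 + 2·4 + 3·2 + 3·1 + 5·1 = 30
Pho House: 2·4 + 1·2 + 2·1 + 3·5 + 3·5 + 5·2 = 52
El Patio: 2·1 + 1·5 + 2·2 + 3·4 + 3·4 + 5·3 = 50
Nori: 2·5 + 1·3 + 2·5 + 3·1 + 3·2 + 5·4 = 52
Bombay Grill has the highest Borda score (56).

Bombay Grill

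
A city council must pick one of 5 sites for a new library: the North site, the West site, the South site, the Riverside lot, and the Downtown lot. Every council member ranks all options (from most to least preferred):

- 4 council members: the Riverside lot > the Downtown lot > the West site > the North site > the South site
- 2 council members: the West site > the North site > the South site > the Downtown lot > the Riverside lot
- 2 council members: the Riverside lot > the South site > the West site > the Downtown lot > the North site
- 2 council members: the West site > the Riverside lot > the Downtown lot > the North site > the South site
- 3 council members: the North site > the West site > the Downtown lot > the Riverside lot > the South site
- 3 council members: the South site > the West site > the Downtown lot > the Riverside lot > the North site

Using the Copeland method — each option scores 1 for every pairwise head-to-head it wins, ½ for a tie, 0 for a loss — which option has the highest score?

the North site: beats the South site; loses to the West site, the Riverside lot, and the Downtown lot → score 1.
the West site: beats the North site, the South site, the Riverside lot, and the Downtown lot → score 4.
the South site: loses to the North site, the West site, the Riverside lot, and the Downtown lot → score 0.
the Riverside lot: beats the North site and the South site; ties the Downtown lot; loses to the West site → score 2.5.
the Downtown lot: beats the North site and the South site; ties the Riverside lot; loses to the West site → score 2.5.
the West site has the best pairwise record.

the West site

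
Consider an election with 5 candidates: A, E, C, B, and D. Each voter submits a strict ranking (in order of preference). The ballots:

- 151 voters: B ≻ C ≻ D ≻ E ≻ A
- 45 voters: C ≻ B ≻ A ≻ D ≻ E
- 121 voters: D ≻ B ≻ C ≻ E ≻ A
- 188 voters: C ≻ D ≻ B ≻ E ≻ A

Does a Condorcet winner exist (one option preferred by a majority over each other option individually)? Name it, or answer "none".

none

Checking pairwise contests:
E beats A 460–45.
C beats E 505–0.
B beats C 272–233.
D beats B 309–196.
C beats D 384–121.
Every option loses at least one head-to-head, so there is no Condorcet winner.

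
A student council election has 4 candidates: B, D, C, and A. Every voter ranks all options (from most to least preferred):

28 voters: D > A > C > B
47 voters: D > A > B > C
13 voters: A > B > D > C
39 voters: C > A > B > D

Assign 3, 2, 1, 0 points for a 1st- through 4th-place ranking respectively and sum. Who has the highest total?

B: 28·0 + 47·1 + 13·2 + 39·1 = 112
D: 28·3 + 47·3 + 13·1 + 39·0 = 238
C: 28·1 + 47·0 + 13·0 + 39·3 = 145
A: 28·2 + 47·2 + 13·3 + 39·2 = 267
A has the highest Borda score (267).

A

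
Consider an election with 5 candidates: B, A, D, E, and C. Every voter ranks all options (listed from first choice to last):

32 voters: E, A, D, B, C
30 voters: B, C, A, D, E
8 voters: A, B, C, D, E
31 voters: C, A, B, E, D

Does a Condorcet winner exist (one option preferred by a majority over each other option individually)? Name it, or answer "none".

Checking pairwise contests:
A beats B 71–30.
C beats A 61–40.
B beats D 69–32.
B beats E 69–32.
B beats C 70–31.
Every option loses at least one head-to-head, so there is no Condorcet winner.

none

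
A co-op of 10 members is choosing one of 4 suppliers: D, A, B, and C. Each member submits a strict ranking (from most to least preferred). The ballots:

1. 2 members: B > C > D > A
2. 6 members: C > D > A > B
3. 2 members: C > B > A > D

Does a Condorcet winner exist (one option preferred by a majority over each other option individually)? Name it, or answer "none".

C

C vs D: 10–0 for C.
C vs A: 10–0 for C.
C vs B: 8–2 for C.
C beats every other option head-to-head.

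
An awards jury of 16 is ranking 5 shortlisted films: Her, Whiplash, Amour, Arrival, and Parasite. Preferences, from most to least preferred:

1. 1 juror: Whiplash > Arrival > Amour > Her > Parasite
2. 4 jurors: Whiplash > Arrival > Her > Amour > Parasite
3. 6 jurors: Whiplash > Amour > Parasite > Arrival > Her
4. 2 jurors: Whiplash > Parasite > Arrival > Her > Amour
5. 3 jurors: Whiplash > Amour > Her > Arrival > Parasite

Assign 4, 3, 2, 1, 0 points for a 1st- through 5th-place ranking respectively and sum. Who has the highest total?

Whiplash

Her: 1·1 + 4·2 + 6·0 + 2·1 + 3·2 = 17
Whiplash: 1·4 + 4·4 + 6·4 + 2·4 + 3·4 = 64
Amour: 1·2 + 4·1 + 6·3 + 2·0 + 3·3 = 33
Arrival: 1·3 + 4·3 + 6·1 + 2·2 + 3·1 = 28
Parasite: 1·0 + 4·0 + 6·2 + 2·3 + 3·0 = 18
Whiplash has the highest Borda score (64).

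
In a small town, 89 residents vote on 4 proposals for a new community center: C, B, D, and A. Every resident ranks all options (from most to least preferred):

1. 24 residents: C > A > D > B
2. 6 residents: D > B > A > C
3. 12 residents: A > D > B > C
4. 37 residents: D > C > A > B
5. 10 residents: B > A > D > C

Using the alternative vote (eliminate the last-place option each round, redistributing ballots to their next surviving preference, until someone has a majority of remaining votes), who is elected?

D

Round 1: C 24, B 10, D 43, A 12. Eliminate B.
Round 2: C 24, D 43, A 22. Eliminate A.
Round 3: C 24, D 65. D has a majority.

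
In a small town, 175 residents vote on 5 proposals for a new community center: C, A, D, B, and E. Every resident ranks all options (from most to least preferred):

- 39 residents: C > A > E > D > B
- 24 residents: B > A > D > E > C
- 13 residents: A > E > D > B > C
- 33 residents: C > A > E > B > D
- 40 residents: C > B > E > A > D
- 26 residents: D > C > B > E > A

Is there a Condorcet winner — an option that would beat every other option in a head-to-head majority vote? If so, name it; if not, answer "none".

C vs A: 138–37 for C.
C vs D: 112–63 for C.
C vs B: 138–37 for C.
C vs E: 138–37 for C.
C beats every other option head-to-head.

C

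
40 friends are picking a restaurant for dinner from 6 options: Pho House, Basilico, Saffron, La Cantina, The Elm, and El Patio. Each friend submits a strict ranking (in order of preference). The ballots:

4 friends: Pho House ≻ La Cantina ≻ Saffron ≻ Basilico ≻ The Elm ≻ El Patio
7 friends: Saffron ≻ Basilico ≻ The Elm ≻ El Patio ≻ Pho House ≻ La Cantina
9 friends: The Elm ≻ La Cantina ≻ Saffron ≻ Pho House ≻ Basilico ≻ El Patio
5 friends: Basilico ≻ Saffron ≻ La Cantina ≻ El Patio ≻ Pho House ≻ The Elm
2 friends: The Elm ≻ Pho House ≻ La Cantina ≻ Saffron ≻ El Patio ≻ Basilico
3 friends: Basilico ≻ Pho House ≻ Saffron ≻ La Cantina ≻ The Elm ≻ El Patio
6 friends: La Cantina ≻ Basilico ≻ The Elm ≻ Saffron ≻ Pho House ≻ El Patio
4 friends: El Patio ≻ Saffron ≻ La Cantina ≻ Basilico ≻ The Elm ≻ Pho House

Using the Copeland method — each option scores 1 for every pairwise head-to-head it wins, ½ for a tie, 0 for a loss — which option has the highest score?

Pho House: beats El Patio; loses to Basilico, Saffron, La Cantina, and The Elm → score 1.
Basilico: beats Pho House, The Elm, and El Patio; loses to Saffron and La Cantina → score 3.
Saffron: beats Pho House, Basilico, The Elm, and El Patio; loses to La Cantina → score 4.
La Cantina: beats Pho House, Basilico, Saffron, The Elm, and El Patio → score 5.
The Elm: beats Pho House and El Patio; loses to Basilico, Saffron, and La Cantina → score 2.
El Patio: loses to Pho House, Basilico, Saffron, La Cantina, and The Elm → score 0.
La Cantina has the best pairwise record.

La Cantina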